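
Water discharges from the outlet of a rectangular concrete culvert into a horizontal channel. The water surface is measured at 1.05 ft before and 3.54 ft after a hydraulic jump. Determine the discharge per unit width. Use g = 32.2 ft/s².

For a rectangular channel the momentum equation gives q² = ½·g·y₁·y₂·(y₁ + y₂) = ½×32.2×1.05×3.54×4.59 = 275.
q = √275 = 16.6 ft²/s.

q = 16.6 ft²/s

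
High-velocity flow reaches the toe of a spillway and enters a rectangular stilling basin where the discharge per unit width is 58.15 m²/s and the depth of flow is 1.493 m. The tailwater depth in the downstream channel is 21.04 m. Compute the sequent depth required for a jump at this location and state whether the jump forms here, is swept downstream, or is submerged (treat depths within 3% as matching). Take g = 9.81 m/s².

y₂ = 20.75 m; the jump forms here

V₁ = q/y₁ = 58.15/1.493 = 38.95 m/s. Fr₁ = V₁/√(g·y₁) = 38.95/√(9.81×1.493) = 10.18.
From the momentum equation for a rectangular channel, y₂/y₁ = ½[√(1 + 8Fr₁²) − 1] = ½[√829.59 − 1] = 13.90.
y₂ = 13.90 × 1.493 = 20.75 m.
Tailwater y_tw = 21.04 m: y_tw ≈ y₂, so the jump forms here.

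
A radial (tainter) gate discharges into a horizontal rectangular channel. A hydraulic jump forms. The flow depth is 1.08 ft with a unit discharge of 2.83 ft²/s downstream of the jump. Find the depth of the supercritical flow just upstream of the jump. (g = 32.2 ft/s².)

y₁ = 0.327 ft

V₂ = q/y₂ = 2.83/1.08 = 2.62 ft/s; Fr₂ = V₂/√(g·y₂) = 0.444.
The Bélanger relation is symmetric: y₁/y₂ = ½[√(1 + 8Fr₂²) − 1] = ½[√2.580 − 1] = 0.303.
y₁ = 0.303 × 1.08 = 0.327 ft.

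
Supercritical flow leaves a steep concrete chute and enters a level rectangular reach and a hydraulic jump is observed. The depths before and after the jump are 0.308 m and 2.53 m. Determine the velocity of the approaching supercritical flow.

For a rectangular channel the momentum equation gives q² = ½·g·y₁·y₂·(y₁ + y₂) = ½×9.81×0.308×2.53×2.84 = 10.8.
q = √10.8 = 3.29 m²/s.
V₁ = q/y₁ = 3.29/0.308 = 10.7 m/s.

V₁ = 10.7 m/s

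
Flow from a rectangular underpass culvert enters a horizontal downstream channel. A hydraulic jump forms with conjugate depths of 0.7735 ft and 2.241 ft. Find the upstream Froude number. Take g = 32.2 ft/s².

For a rectangular channel the momentum equation gives q² = ½·g·y₁·y₂·(y₁ + y₂) = ½×32.2×0.7735×2.241×3.014 = 84.13.
q = √84.13 = 9.172 ft²/s.
V₁ = q/y₁ = 11.86 ft/s; Fr₁ = V₁/√(g·y₁) = 2.376.

Fr₁ = 2.376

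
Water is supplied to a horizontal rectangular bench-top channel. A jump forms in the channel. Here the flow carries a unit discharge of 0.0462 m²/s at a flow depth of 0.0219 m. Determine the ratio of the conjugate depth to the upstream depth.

y₂/y₁ = 5.96

V₁ = q/y₁ = 0.0462/0.0219 = 2.11 m/s. Fr₁ = V₁/√(g·y₁) = 2.11/√(9.81×0.0219) = 4.55.
Bélanger equation: y₂/y₁ = ½[√(1 + 8Fr₁²) − 1] = ½[√166.7 − 1] = 5.96.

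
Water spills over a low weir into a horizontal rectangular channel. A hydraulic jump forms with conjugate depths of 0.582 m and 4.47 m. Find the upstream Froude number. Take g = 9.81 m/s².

Fr₁ = 5.77

For a rectangular channel the momentum equation gives q² = ½·g·y₁·y₂·(y₁ + y₂) = ½×9.81×0.582×4.47×5.05 = 64.5.
q = √64.5 = 8.03 m²/s.
V₁ = q/y₁ = 13.8 m/s; Fr₁ = V₁/√(g·y₁) = 5.77.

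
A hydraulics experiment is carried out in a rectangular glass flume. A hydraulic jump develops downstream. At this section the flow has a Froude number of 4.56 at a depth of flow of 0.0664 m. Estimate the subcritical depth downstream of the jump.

y₂ = 0.396 m

Fr₁ = 4.56 (given).
By Bélanger, y₂/y₁ = ½[√(1 + 8Fr₁²) − 1] = ½[√167.3 − 1] = 5.97.
y₂ = 5.97 × 0.0664 = 0.396 m.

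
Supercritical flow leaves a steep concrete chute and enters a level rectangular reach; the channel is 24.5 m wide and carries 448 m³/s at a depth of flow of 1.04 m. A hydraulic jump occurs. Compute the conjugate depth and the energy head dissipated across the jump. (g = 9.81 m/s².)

q = Q/b = 448/24.5 = 18.3 m²/s; V₁ = q/y₁ = 17.6 m/s. Fr₁ = V₁/√(g·y₁) = 5.50.
Conjugate-depth relation: y₂/y₁ = ½[√(1 + 8Fr₁²) − 1] = ½[√243.4 − 1] = 7.30.
y₂ = 7.30 × 1.04 = 7.59 m.
V₂ = q/y₂ = 18.3/7.59 = 2.41 m/s. E₁ = y₁ + V₁²/2g = 16.8 m; E₂ = y₂ + V₂²/2g = 7.89 m. ΔE = E₁ − E₂ = 8.91 m.

y₂ = 7.59 m; ΔE = 8.91 m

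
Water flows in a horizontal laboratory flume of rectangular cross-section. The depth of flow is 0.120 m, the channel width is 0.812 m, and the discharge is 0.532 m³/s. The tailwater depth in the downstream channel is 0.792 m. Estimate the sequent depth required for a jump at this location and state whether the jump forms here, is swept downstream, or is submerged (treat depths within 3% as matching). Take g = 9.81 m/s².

q = Q/b = 0.532/0.812 = 0.655 m²/s; V₁ = q/y₁ = 5.46 m/s. Fr₁ = V₁/√(g·y₁) = 5.03.
Conjugate-depth relation: y₂/y₁ = ½[√(1 + 8Fr₁²) − 1] = ½[√203.6 − 1] = 6.63.
y₂ = 6.63 × 0.120 = 0.796 m.
Tailwater y_tw = 0.792 m: y_tw ≈ y₂, so the jump forms here.

y₂ = 0.796 m; the jump forms here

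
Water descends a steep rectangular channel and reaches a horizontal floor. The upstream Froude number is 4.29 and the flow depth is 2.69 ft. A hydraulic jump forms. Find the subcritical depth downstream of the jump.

Fr₁ = 4.29 (given).
By Bélanger, y₂/y₁ = ½[√(1 + 8Fr₁²) − 1] = ½[√148.2 − 1] = 5.59.
y₂ = 5.59 × 2.69 = 15.0 ft.

y₂ = 15.0 ft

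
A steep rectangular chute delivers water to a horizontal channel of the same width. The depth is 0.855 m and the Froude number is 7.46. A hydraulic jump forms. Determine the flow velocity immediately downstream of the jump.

V₂ = 2.15 m/s

Fr₁ = 7.46 (given).
Conjugate-depth relation: y₂/y₁ = ½[√(1 + 8Fr₁²) − 1] = ½[√446.2 − 1] = 10.1.
y₂ = 10.1 × 0.855 = 8.60 m.
V₁ = Fr₁·√(g·y₁) = 7.46×√(9.81×0.855) = 21.6 m/s; q = V₁·y₁ = 18.5 m²/s.
V₂ = q/y₂ = 18.5/8.60 = 2.15 m/s.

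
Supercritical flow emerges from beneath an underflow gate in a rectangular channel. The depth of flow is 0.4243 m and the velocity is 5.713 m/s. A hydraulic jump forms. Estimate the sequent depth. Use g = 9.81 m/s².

Fr₁ = V₁/√(g·y₁) = 5.713/√(9.81×0.4243) = 2.800.
Bélanger equation: y₂/y₁ = ½[√(1 + 8Fr₁²) − 1] = ½[√63.730 − 1] = 3.492.
y₂ = 3.492 × 0.4243 = 1.481 m.

y₂ = 1.481 m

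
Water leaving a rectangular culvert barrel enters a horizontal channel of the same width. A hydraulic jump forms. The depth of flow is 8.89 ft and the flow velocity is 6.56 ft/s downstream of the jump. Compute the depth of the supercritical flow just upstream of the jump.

Fr₂ = V₂/√(g·y₂) = 6.56/√(32.2×8.89) = 0.388.
Since the conjugate-depth ratio holds either way, y₁/y₂ = ½[√(1 + 8Fr₂²) − 1] = ½[√2.203 − 1] = 0.242.
y₁ = 0.242 × 8.89 = 2.15 ft.

y₁ = 2.15 ft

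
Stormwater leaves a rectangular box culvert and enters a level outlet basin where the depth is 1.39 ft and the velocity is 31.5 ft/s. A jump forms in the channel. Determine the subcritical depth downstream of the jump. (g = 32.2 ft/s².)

y₂ = 8.59 ft

Fr₁ = V₁/√(g·y₁) = 31.5/√(32.2×1.39) = 4.71.
By Bélanger, y₂/y₁ = ½[√(1 + 8Fr₁²) − 1] = ½[√178.4 − 1] = 6.18.
y₂ = 6.18 × 1.39 = 8.59 ft.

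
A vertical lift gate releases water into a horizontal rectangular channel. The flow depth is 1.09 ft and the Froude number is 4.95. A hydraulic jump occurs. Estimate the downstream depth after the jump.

Fr₁ = 4.95 (given).
Sequent-depth ratio: y₂/y₁ = ½[√(1 + 8Fr₁²) − 1] = ½[√197.0 − 1] = 6.52.
y₂ = 6.52 × 1.09 = 7.10 ft.

y₂ = 7.10 ft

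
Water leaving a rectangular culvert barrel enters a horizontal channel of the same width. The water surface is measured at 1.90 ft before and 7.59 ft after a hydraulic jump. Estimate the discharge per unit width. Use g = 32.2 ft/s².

q = 46.9 ft²/s

For a rectangular channel the momentum equation gives q² = ½·g·y₁·y₂·(y₁ + y₂) = ½×32.2×1.90×7.59×9.49 = 2203.
q = √2203 = 46.9 ft²/s.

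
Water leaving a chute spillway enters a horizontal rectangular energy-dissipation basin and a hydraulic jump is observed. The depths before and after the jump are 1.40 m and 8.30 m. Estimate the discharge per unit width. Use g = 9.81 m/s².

For a rectangular channel the momentum equation gives q² = ½·g·y₁·y₂·(y₁ + y₂) = ½×9.81×1.40×8.30×9.70 = 553.
q = √553 = 23.5 m²/s.

q = 23.5 m²/s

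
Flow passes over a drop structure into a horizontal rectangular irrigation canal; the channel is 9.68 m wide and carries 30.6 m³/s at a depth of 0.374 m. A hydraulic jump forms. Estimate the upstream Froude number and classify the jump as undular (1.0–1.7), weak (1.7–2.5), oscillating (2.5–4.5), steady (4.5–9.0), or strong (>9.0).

q = Q/b = 30.6/9.68 = 3.16 m²/s; V₁ = q/y₁ = 8.45 m/s. Fr₁ = V₁/√(g·y₁) = 4.41.
Fr₁ = 4.41 lies in the oscillating range.

Fr₁ = 4.41; oscillating jump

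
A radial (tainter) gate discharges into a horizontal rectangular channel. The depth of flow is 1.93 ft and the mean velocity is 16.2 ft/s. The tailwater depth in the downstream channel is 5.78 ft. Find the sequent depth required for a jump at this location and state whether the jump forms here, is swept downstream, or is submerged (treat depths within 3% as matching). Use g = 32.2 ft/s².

y₂ = 4.73 ft; the jump is submerged

Fr₁ = V₁/√(g·y₁) = 16.2/√(32.2×1.93) = 2.05.
Sequent-depth ratio: y₂/y₁ = ½[√(1 + 8Fr₁²) − 1] = ½[√34.78 − 1] = 2.45.
y₂ = 2.45 × 1.93 = 4.73 ft.
Tailwater y_tw = 5.78 ft: y_tw > y₂, so the jump is submerged.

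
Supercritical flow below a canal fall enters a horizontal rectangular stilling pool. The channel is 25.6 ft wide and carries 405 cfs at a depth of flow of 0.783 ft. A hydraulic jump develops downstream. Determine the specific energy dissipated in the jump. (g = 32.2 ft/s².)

ΔE = 2.81 ft

q = Q/b = 405/25.6 = 15.8 ft²/s; V₁ = q/y₁ = 20.2 ft/s. Fr₁ = V₁/√(g·y₁) = 4.02.
By Bélanger, y₂/y₁ = ½[√(1 + 8Fr₁²) − 1] = ½[√130.5 − 1] = 5.21.
y₂ = 5.21 × 0.783 = 4.08 ft.
Head loss: ΔE = (y₂ − y₁)³/(4y₁y₂) = (4.08 − 0.783)³/(4×0.783×4.08) = 35.9/12.8 = 2.81 ft.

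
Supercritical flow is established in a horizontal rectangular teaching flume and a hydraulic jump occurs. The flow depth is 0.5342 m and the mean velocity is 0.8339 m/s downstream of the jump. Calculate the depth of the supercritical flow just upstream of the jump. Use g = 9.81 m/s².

Fr₂ = V₂/√(g·y₂) = 0.8339/√(9.81×0.5342) = 0.3643.
From the momentum equation (using Fr₂), y₁/y₂ = ½[√(1 + 8Fr₂²) − 1] = ½[√2.0616 − 1] = 0.2179.
y₁ = 0.2179 × 0.5342 = 0.1164 m.

y₁ = 0.1164 m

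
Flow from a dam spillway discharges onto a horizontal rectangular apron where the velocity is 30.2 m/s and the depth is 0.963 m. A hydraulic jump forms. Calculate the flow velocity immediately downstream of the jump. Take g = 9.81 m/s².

Fr₁ = V₁/√(g·y₁) = 30.2/√(9.81×0.963) = 9.83.
From the momentum equation for a rectangular channel, y₂/y₁ = ½[√(1 + 8Fr₁²) − 1] = ½[√773.3 − 1] = 13.4.
y₂ = 13.4 × 0.963 = 12.9 m.
q = V₁·y₁ = 30.2 × 0.963 = 29.1 m²/s.
V₂ = q/y₂ = 29.1/12.9 = 2.25 m/s.

V₂ = 2.25 m/s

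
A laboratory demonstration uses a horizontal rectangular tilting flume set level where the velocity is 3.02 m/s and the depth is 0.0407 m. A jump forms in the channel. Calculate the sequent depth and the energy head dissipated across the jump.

y₂ = 0.255 m; ΔE = 0.238 m

Fr₁ = V₁/√(g·y₁) = 3.02/√(9.81×0.0407) = 4.78.
Conjugate-depth relation: y₂/y₁ = ½[√(1 + 8Fr₁²) − 1] = ½[√183.7 − 1] = 6.28.
y₂ = 6.28 × 0.0407 = 0.255 m.
q = V₁·y₁ = 3.02 × 0.0407 = 0.123 m²/s. V₂ = q/y₂ = 0.123/0.255 = 0.481 m/s. E₁ = y₁ + V₁²/2g = 0.506 m; E₂ = y₂ + V₂²/2g = 0.267 m. ΔE = E₁ − E₂ = 0.238 m.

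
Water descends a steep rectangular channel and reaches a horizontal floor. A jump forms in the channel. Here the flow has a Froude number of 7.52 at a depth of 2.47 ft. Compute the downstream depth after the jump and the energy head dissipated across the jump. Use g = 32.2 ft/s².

Fr₁ = 7.52 (given).
Bélanger equation: y₂/y₁ = ½[√(1 + 8Fr₁²) − 1] = ½[√453.4 − 1] = 10.1.
y₂ = 10.1 × 2.47 = 25.1 ft.
V₁ = Fr₁·√(g·y₁) = 7.52×√(32.2×2.47) = 67.1 ft/s; q = V₁·y₁ = 166 ft²/s. V₂ = q/y₂ = 166/25.1 = 6.61 ft/s. E₁ = y₁ + V₁²/2g = 72.3 ft; E₂ = y₂ + V₂²/2g = 25.7 ft. ΔE = E₁ − E₂ = 46.6 ft.

y₂ = 25.1 ft; ΔE = 46.6 ft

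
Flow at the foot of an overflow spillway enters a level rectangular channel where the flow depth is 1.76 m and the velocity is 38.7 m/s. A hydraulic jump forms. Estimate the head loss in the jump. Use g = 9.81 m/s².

Fr₁ = V₁/√(g·y₁) = 38.7/√(9.81×1.76) = 9.31.
Conjugate-depth relation: y₂/y₁ = ½[√(1 + 8Fr₁²) − 1] = ½[√695.0 − 1] = 12.7.
y₂ = 12.7 × 1.76 = 22.3 m.
q = V₁·y₁ = 38.7 × 1.76 = 68.1 m²/s. V₂ = q/y₂ = 68.1/22.3 = 3.05 m/s. E₁ = y₁ + V₁²/2g = 78.1 m; E₂ = y₂ + V₂²/2g = 22.8 m. ΔE = E₁ − E₂ = 55.3 m.

ΔE = 55.3 m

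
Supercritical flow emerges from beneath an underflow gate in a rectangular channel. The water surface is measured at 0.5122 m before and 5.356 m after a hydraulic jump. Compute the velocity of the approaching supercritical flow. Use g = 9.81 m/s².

V₁ = 17.35 m/s

For a rectangular channel the momentum equation gives q² = ½·g·y₁·y₂·(y₁ + y₂) = ½×9.81×0.5122×5.356×5.868 = 78.96.
q = √78.96 = 8.886 m²/s.
V₁ = q/y₁ = 8.886/0.5122 = 17.35 m/s.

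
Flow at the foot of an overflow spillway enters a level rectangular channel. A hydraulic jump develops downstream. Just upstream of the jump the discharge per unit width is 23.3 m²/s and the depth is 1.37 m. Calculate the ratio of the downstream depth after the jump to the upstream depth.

y₂/y₁ = 6.08

V₁ = q/y₁ = 23.3/1.37 = 17.0 m/s. Fr₁ = V₁/√(g·y₁) = 17.0/√(9.81×1.37) = 4.64.
From the momentum equation for a rectangular channel, y₂/y₁ = ½[√(1 + 8Fr₁²) − 1] = ½[√173.2 − 1] = 6.08.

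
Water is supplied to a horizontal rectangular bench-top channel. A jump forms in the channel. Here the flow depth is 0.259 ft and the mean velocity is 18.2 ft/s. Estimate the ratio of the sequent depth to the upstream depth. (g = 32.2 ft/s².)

Fr₁ = V₁/√(g·y₁) = 18.2/√(32.2×0.259) = 6.30.
Sequent-depth ratio: y₂/y₁ = ½[√(1 + 8Fr₁²) − 1] = ½[√318.7 − 1] = 8.43.

y₂/y₁ = 8.43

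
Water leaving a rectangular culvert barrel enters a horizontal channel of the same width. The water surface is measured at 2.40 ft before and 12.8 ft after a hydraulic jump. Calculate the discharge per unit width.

q = 86.7 ft²/s

For a rectangular channel the momentum equation gives q² = ½·g·y₁·y₂·(y₁ + y₂) = ½×32.2×2.40×12.8×15.2 = 7518.
q = √7518 = 86.7 ft²/s.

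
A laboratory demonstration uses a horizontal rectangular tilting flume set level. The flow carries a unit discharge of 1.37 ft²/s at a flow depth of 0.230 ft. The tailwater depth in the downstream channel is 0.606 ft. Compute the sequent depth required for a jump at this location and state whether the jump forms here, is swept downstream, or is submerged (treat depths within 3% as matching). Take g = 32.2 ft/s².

y₂ = 0.606 ft; the jump forms here

V₁ = q/y₁ = 1.37/0.230 = 5.96 ft/s. Fr₁ = V₁/√(g·y₁) = 5.96/√(32.2×0.230) = 2.19.
Bélanger equation: y₂/y₁ = ½[√(1 + 8Fr₁²) − 1] = ½[√39.33 − 1] = 2.64.
y₂ = 2.64 × 0.230 = 0.606 ft.
Tailwater y_tw = 0.606 ft: y_tw ≈ y₂, so the jump forms here.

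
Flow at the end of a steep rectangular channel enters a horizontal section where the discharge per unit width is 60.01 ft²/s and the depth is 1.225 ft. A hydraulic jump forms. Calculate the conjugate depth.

V₁ = q/y₁ = 60.01/1.225 = 48.99 ft/s. Fr₁ = V₁/√(g·y₁) = 48.99/√(32.2×1.225) = 7.800.
Bélanger equation: y₂/y₁ = ½[√(1 + 8Fr₁²) − 1] = ½[√487.71 − 1] = 10.54.
y₂ = 10.54 × 1.225 = 12.91 ft.

y₂ = 12.91 ft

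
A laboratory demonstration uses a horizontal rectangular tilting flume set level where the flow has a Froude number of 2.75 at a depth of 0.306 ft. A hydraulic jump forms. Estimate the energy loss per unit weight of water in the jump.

ΔE = 0.317 ft

Fr₁ = 2.75 (given).
Sequent-depth ratio: y₂/y₁ = ½[√(1 + 8Fr₁²) − 1] = ½[√61.50 − 1] = 3.42.
y₂ = 3.42 × 0.306 = 1.05 ft.
V₁ = Fr₁·√(g·y₁) = 2.75×√(32.2×0.306) = 8.63 ft/s; q = V₁·y₁ = 2.64 ft²/s. V₂ = q/y₂ = 2.64/1.05 = 2.52 ft/s. E₁ = y₁ + V₁²/2g = 1.46 ft; E₂ = y₂ + V₂²/2g = 1.15 ft. ΔE = E₁ − E₂ = 0.317 ft.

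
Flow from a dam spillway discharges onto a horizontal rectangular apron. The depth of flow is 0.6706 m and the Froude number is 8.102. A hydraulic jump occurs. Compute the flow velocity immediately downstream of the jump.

V₂ = 1.895 m/s

Fr₁ = 8.102 (given).
Sequent-depth ratio: y₂/y₁ = ½[√(1 + 8Fr₁²) − 1] = ½[√526.14 − 1] = 10.97.
y₂ = 10.97 × 0.6706 = 7.356 m.
V₁ = Fr₁·√(g·y₁) = 8.102×√(9.81×0.6706) = 20.78 m/s; q = V₁·y₁ = 13.94 m²/s.
V₂ = q/y₂ = 13.94/7.356 = 1.895 m/s.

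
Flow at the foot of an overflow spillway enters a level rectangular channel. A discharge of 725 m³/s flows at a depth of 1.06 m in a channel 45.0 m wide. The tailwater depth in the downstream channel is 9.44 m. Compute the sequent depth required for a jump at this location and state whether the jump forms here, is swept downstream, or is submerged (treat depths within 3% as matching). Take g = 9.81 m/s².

y₂ = 6.56 m; the jump is submerged

q = Q/b = 725/45.0 = 16.1 m²/s; V₁ = q/y₁ = 15.2 m/s. Fr₁ = V₁/√(g·y₁) = 4.71.
From the momentum equation for a rectangular channel, y₂/y₁ = ½[√(1 + 8Fr₁²) − 1] = ½[√178.7 − 1] = 6.18.
y₂ = 6.18 × 1.06 = 6.56 m.
Tailwater y_tw = 9.44 m: y_tw > y₂, so the jump is submerged.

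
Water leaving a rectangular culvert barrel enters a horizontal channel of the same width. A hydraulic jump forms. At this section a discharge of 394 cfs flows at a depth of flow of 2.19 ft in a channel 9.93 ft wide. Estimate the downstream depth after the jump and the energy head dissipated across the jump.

y₂ = 5.68 ft; ΔE = 0.852 ft

q = Q/b = 394/9.93 = 39.7 ft²/s; V₁ = q/y₁ = 18.1 ft/s. Fr₁ = V₁/√(g·y₁) = 2.16.
Conjugate-depth relation: y₂/y₁ = ½[√(1 + 8Fr₁²) − 1] = ½[√38.24 − 1] = 2.59.
y₂ = 2.59 × 2.19 = 5.68 ft.
Head loss: ΔE = (y₂ − y₁)³/(4y₁y₂) = (5.68 − 2.19)³/(4×2.19×5.68) = 42.4/49.7 = 0.852 ft.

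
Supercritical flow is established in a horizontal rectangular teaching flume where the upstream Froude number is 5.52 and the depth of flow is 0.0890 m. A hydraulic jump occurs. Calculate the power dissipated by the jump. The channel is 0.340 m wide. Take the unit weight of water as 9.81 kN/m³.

P = 1.18 kW

Fr₁ = 5.52 (given).
By Bélanger, y₂/y₁ = ½[√(1 + 8Fr₁²) − 1] = ½[√244.8 − 1] = 7.32.
y₂ = 7.32 × 0.0890 = 0.652 m.
V₁ = Fr₁·√(g·y₁) = 5.52×√(9.81×0.0890) = 5.16 m/s; q = V₁·y₁ = 0.459 m²/s. V₂ = q/y₂ = 0.459/0.652 = 0.704 m/s. E₁ = y₁ + V₁²/2g = 1.44 m; E₂ = y₂ + V₂²/2g = 0.677 m. ΔE = E₁ − E₂ = 0.768 m.
Q = q·b = 0.459 × 0.340 = 0.156 m³/s. P = γ·Q·ΔE = 9.81 × 0.156 × 0.768 = 1.18 kW.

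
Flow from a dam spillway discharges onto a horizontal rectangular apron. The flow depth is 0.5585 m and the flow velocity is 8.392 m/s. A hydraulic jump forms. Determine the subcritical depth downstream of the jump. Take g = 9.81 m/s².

Fr₁ = V₁/√(g·y₁) = 8.392/√(9.81×0.5585) = 3.585.
Bélanger equation: y₂/y₁ = ½[√(1 + 8Fr₁²) − 1] = ½[√103.83 − 1] = 4.595.
y₂ = 4.595 × 0.5585 = 2.566 m.

y₂ = 2.566 m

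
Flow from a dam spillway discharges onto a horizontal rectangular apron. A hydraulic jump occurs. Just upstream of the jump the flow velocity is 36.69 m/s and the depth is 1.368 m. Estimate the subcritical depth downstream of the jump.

Fr₁ = V₁/√(g·y₁) = 36.69/√(9.81×1.368) = 10.02.
Bélanger equation: y₂/y₁ = ½[√(1 + 8Fr₁²) − 1] = ½[√803.47 − 1] = 13.67.
y₂ = 13.67 × 1.368 = 18.70 m.

y₂ = 18.70 m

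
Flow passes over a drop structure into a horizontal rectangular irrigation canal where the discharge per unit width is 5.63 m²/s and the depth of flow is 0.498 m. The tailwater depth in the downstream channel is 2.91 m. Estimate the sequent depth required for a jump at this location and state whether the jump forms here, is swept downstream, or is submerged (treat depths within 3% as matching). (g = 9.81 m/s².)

V₁ = q/y₁ = 5.63/0.498 = 11.3 m/s. Fr₁ = V₁/√(g·y₁) = 11.3/√(9.81×0.498) = 5.11.
Conjugate-depth relation: y₂/y₁ = ½[√(1 + 8Fr₁²) − 1] = ½[√210.3 − 1] = 6.75.
y₂ = 6.75 × 0.498 = 3.36 m.
Tailwater y_tw = 2.91 m: y_tw < y₂, so the jump is swept downstream.

y₂ = 3.36 m; the jump is swept downstream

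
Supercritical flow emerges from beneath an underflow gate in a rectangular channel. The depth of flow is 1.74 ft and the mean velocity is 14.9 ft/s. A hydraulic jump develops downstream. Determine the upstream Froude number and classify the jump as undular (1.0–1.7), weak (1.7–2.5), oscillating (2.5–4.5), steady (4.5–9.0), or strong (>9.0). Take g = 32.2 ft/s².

Fr₁ = 1.99; weak jump

Fr₁ = V₁/√(g·y₁) = 14.9/√(32.2×1.74) = 1.99.
Fr₁ = 1.99 lies in the weak range.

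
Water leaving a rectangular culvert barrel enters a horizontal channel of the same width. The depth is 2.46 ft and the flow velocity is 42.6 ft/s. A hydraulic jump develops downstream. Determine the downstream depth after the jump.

Fr₁ = V₁/√(g·y₁) = 42.6/√(32.2×2.46) = 4.79.
From the momentum equation for a rectangular channel, y₂/y₁ = ½[√(1 + 8Fr₁²) − 1] = ½[√184.3 − 1] = 6.29.
y₂ = 6.29 × 2.46 = 15.5 ft.

y₂ = 15.5 ft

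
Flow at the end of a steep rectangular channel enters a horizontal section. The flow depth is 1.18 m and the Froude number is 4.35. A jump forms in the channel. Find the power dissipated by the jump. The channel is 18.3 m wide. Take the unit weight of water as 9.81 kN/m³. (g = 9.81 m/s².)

P = 16630 kW

Fr₁ = 4.35 (given).
Conjugate-depth relation: y₂/y₁ = ½[√(1 + 8Fr₁²) − 1] = ½[√152.4 − 1] = 5.67.
y₂ = 5.67 × 1.18 = 6.69 m.
Head loss: ΔE = (y₂ − y₁)³/(4y₁y₂) = (6.69 − 1.18)³/(4×1.18×6.69) = 168/31.6 = 5.30 m.
V₁ = Fr₁·√(g·y₁) = 4.35×√(9.81×1.18) = 14.8 m/s; q = V₁·y₁ = 17.5 m²/s. Q = q·b = 17.5 × 18.3 = 320 m³/s. P = γ·Q·ΔE = 9.81 × 320 × 5.30 = 16630 kW.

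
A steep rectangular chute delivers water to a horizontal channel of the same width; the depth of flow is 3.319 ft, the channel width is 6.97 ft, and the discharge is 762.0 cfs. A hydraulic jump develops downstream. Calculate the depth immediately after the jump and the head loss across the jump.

q = Q/b = 762.0/6.97 = 109.3 ft²/s; V₁ = q/y₁ = 32.94 ft/s. Fr₁ = V₁/√(g·y₁) = 3.186.
Conjugate-depth relation: y₂/y₁ = ½[√(1 + 8Fr₁²) − 1] = ½[√82.219 − 1] = 4.034.
y₂ = 4.034 × 3.319 = 13.39 ft.
V₂ = q/y₂ = 109.3/13.39 = 8.166 ft/s. E₁ = y₁ + V₁²/2g = 20.17 ft; E₂ = y₂ + V₂²/2g = 14.42 ft. ΔE = E₁ − E₂ = 5.743 ft.

y₂ = 13.39 ft; ΔE = 5.743 ft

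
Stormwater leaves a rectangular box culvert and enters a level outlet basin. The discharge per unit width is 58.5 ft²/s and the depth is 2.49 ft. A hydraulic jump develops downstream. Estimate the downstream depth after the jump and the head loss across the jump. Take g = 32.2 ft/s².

V₁ = q/y₁ = 58.5/2.49 = 23.5 ft/s. Fr₁ = V₁/√(g·y₁) = 23.5/√(32.2×2.49) = 2.62.
Conjugate-depth relation: y₂/y₁ = ½[√(1 + 8Fr₁²) − 1] = ½[√56.07 − 1] = 3.24.
y₂ = 3.24 × 2.49 = 8.08 ft.
V₂ = q/y₂ = 58.5/8.08 = 7.24 ft/s. E₁ = y₁ + V₁²/2g = 11.1 ft; E₂ = y₂ + V₂²/2g = 8.89 ft. ΔE = E₁ − E₂ = 2.17 ft.

y₂ = 8.08 ft; ΔE = 2.17 ft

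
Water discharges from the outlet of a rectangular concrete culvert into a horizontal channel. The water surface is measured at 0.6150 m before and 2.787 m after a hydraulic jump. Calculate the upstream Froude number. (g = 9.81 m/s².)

For a rectangular channel the momentum equation gives q² = ½·g·y₁·y₂·(y₁ + y₂) = ½×9.81×0.6150×2.787×3.402 = 28.60.
q = √28.60 = 5.348 m²/s.
V₁ = q/y₁ = 8.696 m/s; Fr₁ = V₁/√(g·y₁) = 3.540.

Fr₁ = 3.540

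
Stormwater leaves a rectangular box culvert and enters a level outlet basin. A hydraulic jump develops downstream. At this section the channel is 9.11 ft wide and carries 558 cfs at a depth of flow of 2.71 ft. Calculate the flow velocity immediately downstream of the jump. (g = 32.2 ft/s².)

q = Q/b = 558/9.11 = 61.3 ft²/s; V₁ = q/y₁ = 22.6 ft/s. Fr₁ = V₁/√(g·y₁) = 2.42.
Conjugate-depth relation: y₂/y₁ = ½[√(1 + 8Fr₁²) − 1] = ½[√47.83 − 1] = 2.96.
y₂ = 2.96 × 2.71 = 8.02 ft.
V₂ = q/y₂ = 61.3/8.02 = 7.64 ft/s.

V₂ = 7.64 ft/s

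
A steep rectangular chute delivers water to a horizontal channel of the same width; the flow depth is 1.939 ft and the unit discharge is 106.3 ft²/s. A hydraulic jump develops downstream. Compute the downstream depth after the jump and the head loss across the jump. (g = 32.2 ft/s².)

y₂ = 18.08 ft; ΔE = 29.99 ft

V₁ = q/y₁ = 106.3/1.939 = 54.82 ft/s. Fr₁ = V₁/√(g·y₁) = 54.82/√(32.2×1.939) = 6.938.
Sequent-depth ratio: y₂/y₁ = ½[√(1 + 8Fr₁²) − 1] = ½[√386.09 − 1] = 9.325.
y₂ = 9.325 × 1.939 = 18.08 ft.
Head loss: ΔE = (y₂ − y₁)³/(4y₁y₂) = (18.08 − 1.939)³/(4×1.939×18.08) = 4206/140.2 = 29.99 ft.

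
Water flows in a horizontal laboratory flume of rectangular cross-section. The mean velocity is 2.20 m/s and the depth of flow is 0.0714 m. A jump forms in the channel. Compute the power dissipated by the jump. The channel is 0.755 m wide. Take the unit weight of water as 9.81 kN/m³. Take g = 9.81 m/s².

P = 0.0729 kW

Fr₁ = V₁/√(g·y₁) = 2.20/√(9.81×0.0714) = 2.63.
Conjugate-depth relation: y₂/y₁ = ½[√(1 + 8Fr₁²) − 1] = ½[√56.28 − 1] = 3.25.
y₂ = 3.25 × 0.0714 = 0.232 m.
Head loss: ΔE = (y₂ − y₁)³/(4y₁y₂) = (0.232 − 0.0714)³/(4×0.0714×0.232) = 0.00415/0.0663 = 0.0626 m.
q = V₁·y₁ = 2.20 × 0.0714 = 0.157 m²/s. Q = q·b = 0.157 × 0.755 = 0.119 m³/s. P = γ·Q·ΔE = 9.81 × 0.119 × 0.0626 = 0.0729 kW.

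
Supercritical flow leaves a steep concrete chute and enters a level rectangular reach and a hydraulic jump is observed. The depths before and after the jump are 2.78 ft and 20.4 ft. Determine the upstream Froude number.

For a rectangular channel the momentum equation gives q² = ½·g·y₁·y₂·(y₁ + y₂) = ½×32.2×2.78×20.4×23.2 = 21165.
q = √21165 = 145 ft²/s.
V₁ = q/y₁ = 52.3 ft/s; Fr₁ = V₁/√(g·y₁) = 5.53.

Fr₁ = 5.53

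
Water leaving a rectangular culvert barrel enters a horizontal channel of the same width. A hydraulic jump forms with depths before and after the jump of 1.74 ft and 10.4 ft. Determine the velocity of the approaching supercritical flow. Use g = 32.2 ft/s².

For a rectangular channel the momentum equation gives q² = ½·g·y₁·y₂·(y₁ + y₂) = ½×32.2×1.74×10.4×12.1 = 3537.
q = √3537 = 59.5 ft²/s.
V₁ = q/y₁ = 59.5/1.74 = 34.2 ft/s.

V₁ = 34.2 ft/s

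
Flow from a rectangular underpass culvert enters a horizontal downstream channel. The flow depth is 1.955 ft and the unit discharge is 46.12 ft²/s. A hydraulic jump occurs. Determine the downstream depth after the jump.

y₂ = 7.301 ft

V₁ = q/y₁ = 46.12/1.955 = 23.59 ft/s. Fr₁ = V₁/√(g·y₁) = 23.59/√(32.2×1.955) = 2.973.
From the momentum equation for a rectangular channel, y₂/y₁ = ½[√(1 + 8Fr₁²) − 1] = ½[√71.725 − 1] = 3.735.
y₂ = 3.735 × 1.955 = 7.301 ft.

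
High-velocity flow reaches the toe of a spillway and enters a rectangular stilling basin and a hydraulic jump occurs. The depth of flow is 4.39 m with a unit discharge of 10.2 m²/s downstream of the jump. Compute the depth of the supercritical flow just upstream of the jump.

y₁ = 0.911 m

V₂ = q/y₂ = 10.2/4.39 = 2.32 m/s; Fr₂ = V₂/√(g·y₂) = 0.354.
The Bélanger relation is symmetric: y₁/y₂ = ½[√(1 + 8Fr₂²) − 1] = ½[√2.003 − 1] = 0.208.
y₁ = 0.208 × 4.39 = 0.911 m.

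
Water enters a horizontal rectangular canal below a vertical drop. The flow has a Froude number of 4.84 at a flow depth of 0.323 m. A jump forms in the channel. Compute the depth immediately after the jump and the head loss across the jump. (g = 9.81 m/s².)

Fr₁ = 4.84 (given).
Conjugate-depth relation: y₂/y₁ = ½[√(1 + 8Fr₁²) − 1] = ½[√188.4 − 1] = 6.36.
y₂ = 6.36 × 0.323 = 2.06 m.
V₁ = Fr₁·√(g·y₁) = 4.84×√(9.81×0.323) = 8.62 m/s; q = V₁·y₁ = 2.78 m²/s. V₂ = q/y₂ = 2.78/2.06 = 1.35 m/s. E₁ = y₁ + V₁²/2g = 4.11 m; E₂ = y₂ + V₂²/2g = 2.15 m. ΔE = E₁ − E₂ = 1.96 m.

y₂ = 2.06 m; ΔE = 1.96 m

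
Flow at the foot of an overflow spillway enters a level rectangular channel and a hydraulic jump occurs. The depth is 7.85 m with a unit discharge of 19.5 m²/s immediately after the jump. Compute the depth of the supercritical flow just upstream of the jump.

V₂ = q/y₂ = 19.5/7.85 = 2.48 m/s; Fr₂ = V₂/√(g·y₂) = 0.283.
Applying the sequent-depth relation in reverse, y₁/y₂ = ½[√(1 + 8Fr₂²) − 1] = ½[√1.641 − 1] = 0.141.
y₁ = 0.141 × 7.85 = 1.10 m.

y₁ = 1.10 m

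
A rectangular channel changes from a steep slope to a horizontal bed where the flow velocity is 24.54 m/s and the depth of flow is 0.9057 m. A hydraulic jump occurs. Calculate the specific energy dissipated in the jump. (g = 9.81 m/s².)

Fr₁ = V₁/√(g·y₁) = 24.54/√(9.81×0.9057) = 8.233.
By Bélanger, y₂/y₁ = ½[√(1 + 8Fr₁²) − 1] = ½[√543.23 − 1] = 11.15.
y₂ = 11.15 × 0.9057 = 10.10 m.
q = V₁·y₁ = 24.54 × 0.9057 = 22.23 m²/s. V₂ = q/y₂ = 22.23/10.10 = 2.200 m/s. E₁ = y₁ + V₁²/2g = 31.60 m; E₂ = y₂ + V₂²/2g = 10.35 m. ΔE = E₁ − E₂ = 21.25 m.

ΔE = 21.25 m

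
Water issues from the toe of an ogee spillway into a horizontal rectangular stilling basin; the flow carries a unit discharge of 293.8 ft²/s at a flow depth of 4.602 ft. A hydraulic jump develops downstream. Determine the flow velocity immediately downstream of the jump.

V₁ = q/y₁ = 293.8/4.602 = 63.84 ft/s. Fr₁ = V₁/√(g·y₁) = 63.84/√(32.2×4.602) = 5.244.
By Bélanger, y₂/y₁ = ½[√(1 + 8Fr₁²) − 1] = ½[√221.04 − 1] = 6.934.
y₂ = 6.934 × 4.602 = 31.91 ft.
V₂ = q/y₂ = 293.8/31.91 = 9.207 ft/s.

V₂ = 9.207 ft/s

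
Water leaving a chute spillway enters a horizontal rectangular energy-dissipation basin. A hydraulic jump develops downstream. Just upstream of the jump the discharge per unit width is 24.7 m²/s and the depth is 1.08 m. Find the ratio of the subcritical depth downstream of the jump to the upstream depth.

V₁ = q/y₁ = 24.7/1.08 = 22.9 m/s. Fr₁ = V₁/√(g·y₁) = 22.9/√(9.81×1.08) = 7.03.
Bélanger equation: y₂/y₁ = ½[√(1 + 8Fr₁²) − 1] = ½[√396.0 − 1] = 9.45.

y₂/y₁ = 9.45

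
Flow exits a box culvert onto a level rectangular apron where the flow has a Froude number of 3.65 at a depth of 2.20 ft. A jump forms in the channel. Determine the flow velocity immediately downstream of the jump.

Fr₁ = 3.65 (given).
Conjugate-depth relation: y₂/y₁ = ½[√(1 + 8Fr₁²) − 1] = ½[√107.6 − 1] = 4.69.
y₂ = 4.69 × 2.20 = 10.3 ft.
V₁ = Fr₁·√(g·y₁) = 3.65×√(32.2×2.20) = 30.7 ft/s; q = V₁·y₁ = 67.6 ft²/s.
V₂ = q/y₂ = 67.6/10.3 = 6.56 ft/s.

V₂ = 6.56 ft/s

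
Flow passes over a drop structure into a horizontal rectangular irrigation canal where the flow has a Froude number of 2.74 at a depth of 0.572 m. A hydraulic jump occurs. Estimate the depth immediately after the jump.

Fr₁ = 2.74 (given).
Bélanger equation: y₂/y₁ = ½[√(1 + 8Fr₁²) − 1] = ½[√61.06 − 1] = 3.41.
y₂ = 3.41 × 0.572 = 1.95 m.

y₂ = 1.95 m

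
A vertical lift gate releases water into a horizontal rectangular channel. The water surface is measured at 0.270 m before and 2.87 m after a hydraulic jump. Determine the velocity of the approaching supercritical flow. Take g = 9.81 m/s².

For a rectangular channel the momentum equation gives q² = ½·g·y₁·y₂·(y₁ + y₂) = ½×9.81×0.270×2.87×3.14 = 11.9.
q = √11.9 = 3.45 m²/s.
V₁ = q/y₁ = 3.45/0.270 = 12.8 m/s.

V₁ = 12.8 m/s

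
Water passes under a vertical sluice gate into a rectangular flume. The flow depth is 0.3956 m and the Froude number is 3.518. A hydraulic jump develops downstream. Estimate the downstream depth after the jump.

Fr₁ = 3.518 (given).
By Bélanger, y₂/y₁ = ½[√(1 + 8Fr₁²) − 1] = ½[√100.01 − 1] = 4.500.
y₂ = 4.500 × 0.3956 = 1.780 m.

y₂ = 1.780 m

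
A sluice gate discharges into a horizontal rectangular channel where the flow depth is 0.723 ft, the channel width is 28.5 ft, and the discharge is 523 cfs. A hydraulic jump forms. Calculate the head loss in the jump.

ΔE = 5.49 ft

q = Q/b = 523/28.5 = 18.4 ft²/s; V₁ = q/y₁ = 25.4 ft/s. Fr₁ = V₁/√(g·y₁) = 5.26.
From the momentum equation for a rectangular channel, y₂/y₁ = ½[√(1 + 8Fr₁²) − 1] = ½[√222.4 − 1] = 6.96.
y₂ = 6.96 × 0.723 = 5.03 ft.
Head loss: ΔE = (y₂ − y₁)³/(4y₁y₂) = (5.03 − 0.723)³/(4×0.723×5.03) = 79.9/14.5 = 5.49 ft.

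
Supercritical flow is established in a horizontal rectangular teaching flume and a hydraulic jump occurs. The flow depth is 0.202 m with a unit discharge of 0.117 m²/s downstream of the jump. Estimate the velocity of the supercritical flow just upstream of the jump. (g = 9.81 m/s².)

V₂ = q/y₂ = 0.117/0.202 = 0.579 m/s; Fr₂ = V₂/√(g·y₂) = 0.411.
Applying the sequent-depth relation in reverse, y₁/y₂ = ½[√(1 + 8Fr₂²) − 1] = ½[√2.354 − 1] = 0.267.
y₁ = 0.267 × 0.202 = 0.0540 m.
V₁ = q/y₁ = 0.117/0.0540 = 2.17 m/s.

V₁ = 2.17 m/s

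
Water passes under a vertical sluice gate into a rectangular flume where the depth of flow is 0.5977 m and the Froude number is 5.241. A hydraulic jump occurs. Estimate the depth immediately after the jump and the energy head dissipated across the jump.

y₂ = 4.141 m; ΔE = 4.494 m

Fr₁ = 5.241 (given).
From the momentum equation for a rectangular channel, y₂/y₁ = ½[√(1 + 8Fr₁²) − 1] = ½[√220.74 − 1] = 6.929.
y₂ = 6.929 × 0.5977 = 4.141 m.
Head loss: ΔE = (y₂ − y₁)³/(4y₁y₂) = (4.141 − 0.5977)³/(4×0.5977×4.141) = 44.50/9.901 = 4.494 m.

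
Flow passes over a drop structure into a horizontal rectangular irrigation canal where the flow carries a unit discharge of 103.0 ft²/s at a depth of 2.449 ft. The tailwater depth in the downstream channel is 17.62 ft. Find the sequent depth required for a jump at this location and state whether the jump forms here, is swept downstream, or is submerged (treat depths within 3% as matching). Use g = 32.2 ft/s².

V₁ = q/y₁ = 103.0/2.449 = 42.06 ft/s. Fr₁ = V₁/√(g·y₁) = 42.06/√(32.2×2.449) = 4.736.
Sequent-depth ratio: y₂/y₁ = ½[√(1 + 8Fr₁²) − 1] = ½[√180.45 − 1] = 6.217.
y₂ = 6.217 × 2.449 = 15.22 ft.
Tailwater y_tw = 17.62 ft: y_tw > y₂, so the jump is submerged.

y₂ = 15.22 ft; the jump is submerged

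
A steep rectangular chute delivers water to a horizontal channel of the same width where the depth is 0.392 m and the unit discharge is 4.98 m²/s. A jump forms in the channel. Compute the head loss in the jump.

V₁ = q/y₁ = 4.98/0.392 = 12.7 m/s. Fr₁ = V₁/√(g·y₁) = 12.7/√(9.81×0.392) = 6.48.
From the momentum equation for a rectangular channel, y₂/y₁ = ½[√(1 + 8Fr₁²) − 1] = ½[√336.8 − 1] = 8.68.
y₂ = 8.68 × 0.392 = 3.40 m.
Head loss: ΔE = (y₂ − y₁)³/(4y₁y₂) = (3.40 − 0.392)³/(4×0.392×3.40) = 27.2/5.33 = 5.11 m.

ΔE = 5.11 m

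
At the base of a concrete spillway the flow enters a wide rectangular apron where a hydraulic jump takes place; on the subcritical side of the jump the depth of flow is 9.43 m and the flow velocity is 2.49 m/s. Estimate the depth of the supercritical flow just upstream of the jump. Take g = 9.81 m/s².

Fr₂ = V₂/√(g·y₂) = 2.49/√(9.81×9.43) = 0.259.
The Bélanger relation is symmetric: y₁/y₂ = ½[√(1 + 8Fr₂²) − 1] = ½[√1.536 − 1] = 0.120.
y₁ = 0.120 × 9.43 = 1.13 m.

y₁ = 1.13 m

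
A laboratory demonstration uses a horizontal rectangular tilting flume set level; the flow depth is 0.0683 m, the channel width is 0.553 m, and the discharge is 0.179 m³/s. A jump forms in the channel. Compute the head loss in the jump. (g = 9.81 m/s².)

ΔE = 0.668 m

q = Q/b = 0.179/0.553 = 0.324 m²/s; V₁ = q/y₁ = 4.74 m/s. Fr₁ = V₁/√(g·y₁) = 5.79.
From the momentum equation for a rectangular channel, y₂/y₁ = ½[√(1 + 8Fr₁²) − 1] = ½[√269.2 − 1] = 7.70.
y₂ = 7.70 × 0.0683 = 0.526 m.
Head loss: ΔE = (y₂ − y₁)³/(4y₁y₂) = (0.526 − 0.0683)³/(4×0.0683×0.526) = 0.0960/0.144 = 0.668 m.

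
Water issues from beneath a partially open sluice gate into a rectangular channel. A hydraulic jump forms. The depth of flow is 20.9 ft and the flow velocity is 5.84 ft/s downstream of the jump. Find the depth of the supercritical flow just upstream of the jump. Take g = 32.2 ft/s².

y₁ = 1.94 ft

Fr₂ = V₂/√(g·y₂) = 5.84/√(32.2×20.9) = 0.225.
From the momentum equation (using Fr₂), y₁/y₂ = ½[√(1 + 8Fr₂²) − 1] = ½[√1.405 − 1] = 0.0928.
y₁ = 0.0928 × 20.9 = 1.94 ft.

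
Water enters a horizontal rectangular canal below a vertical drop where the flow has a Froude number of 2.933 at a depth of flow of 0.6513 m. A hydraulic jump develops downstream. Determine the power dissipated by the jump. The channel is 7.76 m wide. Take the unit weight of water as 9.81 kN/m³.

Fr₁ = 2.933 (given).
From the momentum equation for a rectangular channel, y₂/y₁ = ½[√(1 + 8Fr₁²) − 1] = ½[√69.820 − 1] = 3.678.
y₂ = 3.678 × 0.6513 = 2.395 m.
V₁ = Fr₁·√(g·y₁) = 2.933×√(9.81×0.6513) = 7.414 m/s; q = V₁·y₁ = 4.829 m²/s. V₂ = q/y₂ = 4.829/2.395 = 2.016 m/s. E₁ = y₁ + V₁²/2g = 3.453 m; E₂ = y₂ + V₂²/2g = 2.603 m. ΔE = E₁ − E₂ = 0.8502 m.
Q = q·b = 4.829 × 7.76 = 37.47 m³/s. P = γ·Q·ΔE = 9.81 × 37.47 × 0.8502 = 312.5 kW.

P = 312.5 kW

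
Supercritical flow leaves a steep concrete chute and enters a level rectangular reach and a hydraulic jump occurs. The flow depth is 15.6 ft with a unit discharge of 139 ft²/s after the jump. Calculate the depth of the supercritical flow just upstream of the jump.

V₂ = q/y₂ = 139/15.6 = 8.91 ft/s; Fr₂ = V₂/√(g·y₂) = 0.398.
From the momentum equation (using Fr₂), y₁/y₂ = ½[√(1 + 8Fr₂²) − 1] = ½[√2.264 − 1] = 0.252.
y₁ = 0.252 × 15.6 = 3.94 ft.

y₁ = 3.94 ft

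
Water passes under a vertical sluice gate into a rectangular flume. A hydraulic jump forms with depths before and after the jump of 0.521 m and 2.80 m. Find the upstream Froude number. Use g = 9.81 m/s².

For a rectangular channel the momentum equation gives q² = ½·g·y₁·y₂·(y₁ + y₂) = ½×9.81×0.521×2.80×3.32 = 23.8.
q = √23.8 = 4.87 m²/s.
V₁ = q/y₁ = 9.36 m/s; Fr₁ = V₁/√(g·y₁) = 4.14.

Fr₁ = 4.14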